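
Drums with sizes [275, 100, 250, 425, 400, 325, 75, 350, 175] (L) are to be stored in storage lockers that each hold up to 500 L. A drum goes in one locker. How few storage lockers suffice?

6

Total = 425 + 400 + 350 + 325 + 275 + 250 + 175 + 100 + 75 = 2375 L.
Lower bound: ⌈2375/500⌉ = 5 storage lockers.
A packing using 6 storage lockers:
  locker 1: 425 + 75 = 500
  locker 2: 400 + 100 = 500
  locker 3: 350 = 350
  locker 4: 325 + 175 = 500
  locker 5: 275 = 275
  locker 6: 250 = 250
No arrangement into 5 storage lockers stays within capacity, so 6 is optimal.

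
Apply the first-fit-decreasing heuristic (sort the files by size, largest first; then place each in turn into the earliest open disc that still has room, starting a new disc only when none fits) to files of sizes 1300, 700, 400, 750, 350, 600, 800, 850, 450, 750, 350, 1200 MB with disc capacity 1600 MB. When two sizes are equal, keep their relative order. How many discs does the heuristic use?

6

Sorted descending: 1300, 1200, 850, 800, 750, 750, 700, 600, 450, 400, 350, 350.
  1300 → disc 1 (new)  [load 1300/1600]
  1200 → disc 2 (new)  [load 1200/1600]
  850 → disc 3 (new)  [load 850/1600]
  800 → disc 4 (new)  [load 800/1600]
  750 → disc 3  [load 1600/1600]
  750 → disc 4  [load 1550/1600]
  700 → disc 5 (new)  [load 700/1600]
  600 → disc 5  [load 1300/1600]
  450 → disc 6 (new)  [load 450/1600]
  400 → disc 2  [load 1600/1600]
  350 → disc 6  [load 800/1600]
  350 → disc 6  [load 1150/1600]
6 discs opened.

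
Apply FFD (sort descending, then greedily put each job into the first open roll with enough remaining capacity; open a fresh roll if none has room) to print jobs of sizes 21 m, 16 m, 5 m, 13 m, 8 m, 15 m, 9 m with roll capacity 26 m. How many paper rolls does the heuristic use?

Sorted descending: 21, 16, 15, 13, 9, 8, 5.
  21 → roll 1 (new)  [load 21/26]
  16 → roll 2 (new)  [load 16/26]
  15 → roll 3 (new)  [load 15/26]
  13 → roll 4 (new)  [load 13/26]
  9 → roll 2  [load 25/26]
  8 → roll 3  [load 23/26]
  5 → roll 1  [load 26/26]
4 paper rolls opened.

4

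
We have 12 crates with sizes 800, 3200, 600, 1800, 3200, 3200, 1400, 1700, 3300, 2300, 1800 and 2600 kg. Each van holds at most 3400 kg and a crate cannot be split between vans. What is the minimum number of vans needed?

9

Total = 3300 + 3200 + 3200 + 3200 + 2600 + 2300 + 1800 + 1800 + 1700 + 1400 + 800 + 600 = 25900 kg.
Lower bound: ⌈25900/3400⌉ = 8 vans.
A packing using 9 vans:
  van 1: 3300 = 3300
  van 2: 3200 = 3200
  van 3: 3200 = 3200
  van 4: 3200 = 3200
  van 5: 2600 + 800 = 3400
  van 6: 2300 + 600 = 2900
  van 7: 1800 + 1400 = 3200
  van 8: 1800 = 1800
  van 9: 1700 = 1700
No arrangement into 8 vans stays within capacity, so 9 is optimal.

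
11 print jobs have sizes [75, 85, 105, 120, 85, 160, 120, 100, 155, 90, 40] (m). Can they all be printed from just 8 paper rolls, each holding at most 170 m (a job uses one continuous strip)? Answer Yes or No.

Yes

A valid assignment using 8 paper rolls:
  roll 1: 160 = 160
  roll 2: 155 = 155
  roll 3: 120 + 40 = 160
  roll 4: 120 = 120
  roll 5: 105 = 105
  roll 6: 100 = 100
  roll 7: 90 + 75 = 165
  roll 8: 85 + 85 = 170
Every load is within 170 m, so 8 paper rolls suffice.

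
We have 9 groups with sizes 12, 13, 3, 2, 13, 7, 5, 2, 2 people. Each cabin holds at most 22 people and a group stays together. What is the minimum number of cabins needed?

3

Total = 13 + 13 + 12 + 7 + 5 + 3 + 2 + 2 + 2 = 59 people.
Lower bound: ⌈59/22⌉ = 3 cabins.
A packing using 3 cabins:
  cabin 1: 13 + 7 + 2 = 22
  cabin 2: 13 + 5 + 3 = 21
  cabin 3: 12 + 2 + 2 = 16
This matches the lower bound, so 3 is optimal.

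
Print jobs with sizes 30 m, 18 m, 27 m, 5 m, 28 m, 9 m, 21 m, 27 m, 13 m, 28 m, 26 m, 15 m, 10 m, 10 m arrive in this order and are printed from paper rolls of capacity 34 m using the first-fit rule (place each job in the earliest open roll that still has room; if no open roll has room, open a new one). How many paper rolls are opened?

10

  30 → roll 1 (new)  [load 30/34]
  18 → roll 2 (new)  [load 18/34]
  27 → roll 3 (new)  [load 27/34]
  5 → roll 2  [load 23/34]
  28 → roll 4 (new)  [load 28/34]
  9 → roll 2  [load 32/34]
  21 → roll 5 (new)  [load 21/34]
  27 → roll 6 (new)  [load 27/34]
  13 → roll 5  [load 34/34]
  28 → roll 7 (new)  [load 28/34]
  26 → roll 8 (new)  [load 26/34]
  15 → roll 9 (new)  [load 15/34]
  10 → roll 9  [load 25/34]
  10 → roll 10 (new)  [load 10/34]
10 paper rolls opened.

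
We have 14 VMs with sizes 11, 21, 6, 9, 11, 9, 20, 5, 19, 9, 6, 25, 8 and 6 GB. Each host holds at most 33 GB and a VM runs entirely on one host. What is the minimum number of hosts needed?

Total = 25 + 21 + 20 + 19 + 11 + 11 + 9 + 9 + 9 + 8 + 6 + 6 + 6 + 5 = 165 GB.
Lower bound: ⌈165/33⌉ = 5 hosts.
A packing using 6 hosts:
  host 1: 25 + 8 = 33
  host 2: 21 + 11 = 32
  host 3: 20 + 11 = 31
  host 4: 19 + 9 + 5 = 33
  host 5: 9 + 9 + 6 + 6 = 30
  host 6: 6 = 6
No arrangement into 5 hosts stays within capacity, so 6 is optimal.

6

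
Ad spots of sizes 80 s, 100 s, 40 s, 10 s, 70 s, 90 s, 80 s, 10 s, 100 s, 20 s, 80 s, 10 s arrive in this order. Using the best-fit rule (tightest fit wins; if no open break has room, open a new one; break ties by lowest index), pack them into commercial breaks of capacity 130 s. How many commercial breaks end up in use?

7

  80 → break 1 (new)  [load 80/130]
  100 → break 2 (new)  [load 100/130]
  40 → break 1  [load 120/130]
  10 → break 1  [load 130/130]
  70 → break 3 (new)  [load 70/130]
  90 → break 4 (new)  [load 90/130]
  80 → break 5 (new)  [load 80/130]
  10 → break 2  [load 110/130]
  100 → break 6 (new)  [load 100/130]
  20 → break 2  [load 130/130]
  80 → break 7 (new)  [load 80/130]
  10 → break 6  [load 110/130]
7 commercial breaks opened.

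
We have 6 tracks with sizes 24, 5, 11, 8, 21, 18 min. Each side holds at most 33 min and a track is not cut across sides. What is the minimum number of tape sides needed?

Total = 24 + 21 + 18 + 11 + 8 + 5 = 87 min.
Lower bound: ⌈87/33⌉ = 3 tape sides.
A packing using 3 tape sides:
  side 1: 24 + 8 = 32
  side 2: 21 + 11 = 32
  side 3: 18 + 5 = 23
This matches the lower bound, so 3 is optimal.

3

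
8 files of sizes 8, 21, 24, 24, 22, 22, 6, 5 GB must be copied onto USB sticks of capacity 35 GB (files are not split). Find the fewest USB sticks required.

5

Total = 24 + 24 + 22 + 22 + 21 + 8 + 6 + 5 = 132 GB.
Lower bound: ⌈132/35⌉ = 4 USB sticks.
Also, 5 files each exceed 35/2 GB, and no two of those can share a USB stick, so at least 5 USB sticks are needed.
A packing using 5 USB sticks:
  USB stick 1: 24 + 8 = 32
  USB stick 2: 24 + 6 + 5 = 35
  USB stick 3: 22 = 22
  USB stick 4: 22 = 22
  USB stick 5: 21 = 21
This matches the lower bound, so 5 is optimal.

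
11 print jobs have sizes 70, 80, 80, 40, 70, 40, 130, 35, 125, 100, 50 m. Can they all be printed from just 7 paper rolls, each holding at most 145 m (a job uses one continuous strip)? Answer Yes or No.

A valid assignment using 7 paper rolls:
  roll 1: 130 = 130
  roll 2: 125 = 125
  roll 3: 100 + 40 = 140
  roll 4: 80 + 50 = 130
  roll 5: 80 + 40 = 120
  roll 6: 70 + 70 = 140
  roll 7: 35 = 35
Every load is within 145 m, so 7 paper rolls suffice.

Yes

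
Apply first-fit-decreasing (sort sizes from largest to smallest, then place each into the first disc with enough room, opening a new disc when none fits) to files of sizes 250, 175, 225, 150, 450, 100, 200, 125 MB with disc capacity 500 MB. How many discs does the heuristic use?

Sorted descending: 450, 250, 225, 200, 175, 150, 125, 100.
  450 → disc 1 (new)  [load 450/500]
  250 → disc 2 (new)  [load 250/500]
  225 → disc 2  [load 475/500]
  200 → disc 3 (new)  [load 200/500]
  175 → disc 3  [load 375/500]
  150 → disc 4 (new)  [load 150/500]
  125 → disc 3  [load 500/500]
  100 → disc 4  [load 250/500]
4 discs opened.

4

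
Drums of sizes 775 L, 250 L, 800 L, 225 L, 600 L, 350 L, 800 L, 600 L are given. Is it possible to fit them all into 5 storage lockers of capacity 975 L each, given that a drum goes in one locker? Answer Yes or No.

No

Total = 4400 L; ⌈4400/975⌉ = 5.
The bound of 5 does not rule out 5, but exhaustive search shows no assignment into 5 storage lockers of capacity 975 L exists — the minimum is 6.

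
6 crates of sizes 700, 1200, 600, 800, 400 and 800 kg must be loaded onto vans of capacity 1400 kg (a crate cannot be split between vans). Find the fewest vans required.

Total = 1200 + 800 + 800 + 700 + 600 + 400 = 4500 kg.
Lower bound: ⌈4500/1400⌉ = 4 vans.
A packing using 4 vans:
  van 1: 1200 = 1200
  van 2: 800 + 600 = 1400
  van 3: 800 + 400 = 1200
  van 4: 700 = 700
This matches the lower bound, so 4 is optimal.

4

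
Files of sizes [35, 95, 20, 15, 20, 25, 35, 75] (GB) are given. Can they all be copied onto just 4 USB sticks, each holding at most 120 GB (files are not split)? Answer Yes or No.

Yes

A valid assignment using 3 USB sticks:
  USB stick 1: 95 + 25 = 120
  USB stick 2: 75 + 35 = 110
  USB stick 3: 35 + 20 + 20 + 15 = 90
That uses only 3 ≤ 4, so 4 USB sticks are enough.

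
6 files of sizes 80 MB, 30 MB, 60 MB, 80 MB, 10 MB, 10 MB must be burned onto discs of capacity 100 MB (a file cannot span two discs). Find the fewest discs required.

3

Total = 80 + 80 + 60 + 30 + 10 + 10 = 270 MB.
Lower bound: ⌈270/100⌉ = 3 discs.
A packing using 3 discs:
  disc 1: 80 + 10 + 10 = 100
  disc 2: 80 = 80
  disc 3: 60 + 30 = 90
This matches the lower bound, so 3 is optimal.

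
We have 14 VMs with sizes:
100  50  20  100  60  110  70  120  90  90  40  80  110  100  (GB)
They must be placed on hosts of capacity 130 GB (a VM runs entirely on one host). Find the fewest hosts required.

10

Total = 120 + 110 + 110 + 100 + 100 + 100 + 90 + 90 + 80 + 70 + 60 + 50 + 40 + 20 = 1140 GB.
Lower bound: ⌈1140/130⌉ = 9 hosts.
Also, 10 VMs each exceed 65 GB, and no two of those can share a host, so at least 10 hosts are needed.
A packing using 10 hosts:
  host 1: 120 = 120
  host 2: 110 + 20 = 130
  host 3: 110 = 110
  host 4: 100 = 100
  host 5: 100 = 100
  host 6: 100 = 100
  host 7: 90 + 40 = 130
  host 8: 90 = 90
  host 9: 80 + 50 = 130
  host 10: 70 + 60 = 130
This matches the lower bound, so 10 is optimal.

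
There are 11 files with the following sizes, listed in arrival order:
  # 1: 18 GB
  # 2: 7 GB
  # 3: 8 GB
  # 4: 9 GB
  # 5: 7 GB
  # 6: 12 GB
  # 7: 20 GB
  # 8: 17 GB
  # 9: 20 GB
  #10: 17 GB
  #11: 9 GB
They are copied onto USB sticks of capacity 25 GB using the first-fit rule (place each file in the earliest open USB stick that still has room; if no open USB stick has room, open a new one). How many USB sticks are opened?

  18 → USB stick 1 (new)  [load 18/25]
  7 → USB stick 1  [load 25/25]
  8 → USB stick 2 (new)  [load 8/25]
  9 → USB stick 2  [load 17/25]
  7 → USB stick 2  [load 24/25]
  12 → USB stick 3 (new)  [load 12/25]
  20 → USB stick 4 (new)  [load 20/25]
  17 → USB stick 5 (new)  [load 17/25]
  20 → USB stick 6 (new)  [load 20/25]
  17 → USB stick 7 (new)  [load 17/25]
  9 → USB stick 3  [load 21/25]
7 USB sticks opened.

7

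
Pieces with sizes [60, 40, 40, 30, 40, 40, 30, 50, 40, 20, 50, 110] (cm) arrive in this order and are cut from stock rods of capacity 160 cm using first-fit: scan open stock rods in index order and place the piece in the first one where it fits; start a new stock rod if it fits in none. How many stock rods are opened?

  60 → stock rod 1 (new)  [load 60/160]
  40 → stock rod 1  [load 100/160]
  40 → stock rod 1  [load 140/160]
  30 → stock rod 2 (new)  [load 30/160]
  40 → stock rod 2  [load 70/160]
  40 → stock rod 2  [load 110/160]
  30 → stock rod 2  [load 140/160]
  50 → stock rod 3 (new)  [load 50/160]
  40 → stock rod 3  [load 90/160]
  20 → stock rod 1  [load 160/160]
  50 → stock rod 3  [load 140/160]
  110 → stock rod 4 (new)  [load 110/160]
4 stock rods opened.

4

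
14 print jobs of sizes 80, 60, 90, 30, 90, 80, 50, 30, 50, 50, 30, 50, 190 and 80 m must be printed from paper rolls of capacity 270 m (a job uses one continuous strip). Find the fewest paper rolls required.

4

Total = 190 + 90 + 90 + 80 + 80 + 80 + 60 + 50 + 50 + 50 + 50 + 30 + 30 + 30 = 960 m.
Lower bound: ⌈960/270⌉ = 4 paper rolls.
A packing using 4 paper rolls:
  roll 1: 190 + 80 = 270
  roll 2: 90 + 90 + 80 = 260
  roll 3: 80 + 60 + 50 + 50 + 30 = 270
  roll 4: 50 + 50 + 30 + 30 = 160
This matches the lower bound, so 4 is optimal.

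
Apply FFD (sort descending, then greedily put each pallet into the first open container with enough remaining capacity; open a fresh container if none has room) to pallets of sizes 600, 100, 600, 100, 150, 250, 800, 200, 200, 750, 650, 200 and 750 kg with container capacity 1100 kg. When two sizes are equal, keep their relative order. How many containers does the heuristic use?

Sorted descending: 800, 750, 750, 650, 600, 600, 250, 200, 200, 200, 150, 100, 100.
  800 → container 1 (new)  [load 800/1100]
  750 → container 2 (new)  [load 750/1100]
  750 → container 3 (new)  [load 750/1100]
  650 → container 4 (new)  [load 650/1100]
  600 → container 5 (new)  [load 600/1100]
  600 → container 6 (new)  [load 600/1100]
  250 → container 1  [load 1050/1100]
  200 → container 2  [load 950/1100]
  200 → container 3  [load 950/1100]
  200 → container 4  [load 850/1100]
  150 → container 2  [load 1100/1100]
  100 → container 3  [load 1050/1100]
  100 → container 4  [load 950/1100]
6 containers opened.

6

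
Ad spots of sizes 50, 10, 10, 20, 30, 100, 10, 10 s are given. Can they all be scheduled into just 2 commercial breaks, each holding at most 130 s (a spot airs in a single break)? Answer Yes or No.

Yes

A valid assignment using 2 commercial breaks:
  break 1: 100 + 30 = 130
  break 2: 50 + 20 + 10 + 10 + 10 + 10 = 110
Every load is within 130 s, so 2 commercial breaks suffice.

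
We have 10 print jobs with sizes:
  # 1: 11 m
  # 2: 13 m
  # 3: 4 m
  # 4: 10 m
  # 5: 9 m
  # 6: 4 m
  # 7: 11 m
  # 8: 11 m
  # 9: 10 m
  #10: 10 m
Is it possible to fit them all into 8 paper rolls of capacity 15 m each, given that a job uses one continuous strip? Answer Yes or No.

Yes

A valid assignment using 8 paper rolls:
  roll 1: 13 = 13
  roll 2: 11 + 4 = 15
  roll 3: 11 + 4 = 15
  roll 4: 11 = 11
  roll 5: 10 = 10
  roll 6: 10 = 10
  roll 7: 10 = 10
  roll 8: 9 = 9
Every load is within 15 m, so 8 paper rolls suffice.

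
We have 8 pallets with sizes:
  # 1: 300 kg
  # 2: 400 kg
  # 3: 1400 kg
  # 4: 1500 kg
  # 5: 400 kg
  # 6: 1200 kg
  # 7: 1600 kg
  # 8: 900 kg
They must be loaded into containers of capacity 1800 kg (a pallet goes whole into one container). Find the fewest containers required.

5

Total = 1600 + 1500 + 1400 + 1200 + 900 + 400 + 400 + 300 = 7700 kg.
Lower bound: ⌈7700/1800⌉ = 5 containers.
A packing using 5 containers:
  container 1: 1600 = 1600
  container 2: 1500 + 300 = 1800
  container 3: 1400 + 400 = 1800
  container 4: 1200 + 400 = 1600
  container 5: 900 = 900
This matches the lower bound, so 5 is optimal.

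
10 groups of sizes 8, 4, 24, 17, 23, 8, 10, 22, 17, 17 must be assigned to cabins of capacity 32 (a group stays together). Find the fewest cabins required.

Total = 24 + 23 + 22 + 17 + 17 + 17 + 10 + 8 + 8 + 4 = 150.
Lower bound: ⌈150/32⌉ = 5 cabins.
Also, 6 groups each exceed 16, and no two of those can share a cabin, so at least 6 cabins are needed.
A packing using 6 cabins:
  cabin 1: 24 + 8 = 32
  cabin 2: 23 + 8 = 31
  cabin 3: 22 + 10 = 32
  cabin 4: 17 + 4 = 21
  cabin 5: 17 = 17
  cabin 6: 17 = 17
This matches the lower bound, so 6 is optimal.

6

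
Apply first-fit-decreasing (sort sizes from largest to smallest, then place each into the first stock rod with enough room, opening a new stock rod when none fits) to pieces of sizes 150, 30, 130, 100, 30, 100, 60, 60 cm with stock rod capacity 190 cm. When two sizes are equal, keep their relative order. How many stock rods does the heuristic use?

4

Sorted descending: 150, 130, 100, 100, 60, 60, 30, 30.
  150 → stock rod 1 (new)  [load 150/190]
  130 → stock rod 2 (new)  [load 130/190]
  100 → stock rod 3 (new)  [load 100/190]
  100 → stock rod 4 (new)  [load 100/190]
  60 → stock rod 2  [load 190/190]
  60 → stock rod 3  [load 160/190]
  30 → stock rod 1  [load 180/190]
  30 → stock rod 3  [load 190/190]
4 stock rods opened.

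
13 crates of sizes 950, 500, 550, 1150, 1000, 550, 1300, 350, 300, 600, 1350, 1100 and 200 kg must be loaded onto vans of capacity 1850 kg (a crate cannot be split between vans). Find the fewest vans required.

6

Total = 1350 + 1300 + 1150 + 1100 + 1000 + 950 + 600 + 550 + 550 + 500 + 350 + 300 + 200 = 9900 kg.
Lower bound: ⌈9900/1850⌉ = 6 vans.
A packing using 6 vans:
  van 1: 1350 + 500 = 1850
  van 2: 1300 + 550 = 1850
  van 3: 1150 + 600 = 1750
  van 4: 1100 + 550 + 200 = 1850
  van 5: 1000 + 350 + 300 = 1650
  van 6: 950 = 950
This matches the lower bound, so 6 is optimal.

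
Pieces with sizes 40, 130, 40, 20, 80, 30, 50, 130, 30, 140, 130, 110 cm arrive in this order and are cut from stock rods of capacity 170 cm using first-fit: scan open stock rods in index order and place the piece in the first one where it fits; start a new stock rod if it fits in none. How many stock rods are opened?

7

  40 → stock rod 1 (new)  [load 40/170]
  130 → stock rod 1  [load 170/170]
  40 → stock rod 2 (new)  [load 40/170]
  20 → stock rod 2  [load 60/170]
  80 → stock rod 2  [load 140/170]
  30 → stock rod 2  [load 170/170]
  50 → stock rod 3 (new)  [load 50/170]
  130 → stock rod 4 (new)  [load 130/170]
  30 → stock rod 3  [load 80/170]
  140 → stock rod 5 (new)  [load 140/170]
  130 → stock rod 6 (new)  [load 130/170]
  110 → stock rod 7 (new)  [load 110/170]
7 stock rods opened.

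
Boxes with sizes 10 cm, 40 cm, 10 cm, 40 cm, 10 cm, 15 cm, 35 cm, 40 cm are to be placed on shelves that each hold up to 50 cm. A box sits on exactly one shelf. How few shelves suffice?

4

Total = 40 + 40 + 40 + 35 + 15 + 10 + 10 + 10 = 200 cm.
Lower bound: ⌈200/50⌉ = 4 shelves.
A packing using 4 shelves:
  shelf 1: 40 + 10 = 50
  shelf 2: 40 + 10 = 50
  shelf 3: 40 + 10 = 50
  shelf 4: 35 + 15 = 50
This matches the lower bound, so 4 is optimal.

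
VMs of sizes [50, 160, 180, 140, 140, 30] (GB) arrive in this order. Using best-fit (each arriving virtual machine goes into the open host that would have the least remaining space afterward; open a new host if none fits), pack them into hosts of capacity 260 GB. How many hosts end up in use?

4

  50 → host 1 (new)  [load 50/260]
  160 → host 1  [load 210/260]
  180 → host 2 (new)  [load 180/260]
  140 → host 3 (new)  [load 140/260]
  140 → host 4 (new)  [load 140/260]
  30 → host 1  [load 240/260]
4 hosts opened.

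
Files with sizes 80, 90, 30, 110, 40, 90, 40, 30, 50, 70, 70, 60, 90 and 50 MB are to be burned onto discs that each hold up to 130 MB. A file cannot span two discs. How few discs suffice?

8

Total = 110 + 90 + 90 + 90 + 80 + 70 + 70 + 60 + 50 + 50 + 40 + 40 + 30 + 30 = 900 MB.
Lower bound: ⌈900/130⌉ = 7 discs.
A packing using 8 discs:
  disc 1: 110 = 110
  disc 2: 90 + 40 = 130
  disc 3: 90 + 40 = 130
  disc 4: 90 + 30 = 120
  disc 5: 80 + 50 = 130
  disc 6: 70 + 60 = 130
  disc 7: 70 + 50 = 120
  disc 8: 30 = 30
No arrangement into 7 discs stays within capacity, so 8 is optimal.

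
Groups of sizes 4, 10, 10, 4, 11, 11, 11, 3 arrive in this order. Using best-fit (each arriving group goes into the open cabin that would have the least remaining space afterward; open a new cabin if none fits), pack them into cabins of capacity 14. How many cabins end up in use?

5

  4 → cabin 1 (new)  [load 4/14]
  10 → cabin 1  [load 14/14]
  10 → cabin 2 (new)  [load 10/14]
  4 → cabin 2  [load 14/14]
  11 → cabin 3 (new)  [load 11/14]
  11 → cabin 4 (new)  [load 11/14]
  11 → cabin 5 (new)  [load 11/14]
  3 → cabin 3  [load 14/14]
5 cabins opened.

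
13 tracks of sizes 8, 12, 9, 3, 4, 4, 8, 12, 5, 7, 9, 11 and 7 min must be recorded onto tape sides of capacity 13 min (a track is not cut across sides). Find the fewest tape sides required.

9

Total = 12 + 12 + 11 + 9 + 9 + 8 + 8 + 7 + 7 + 5 + 4 + 4 + 3 = 99 min.
Lower bound: ⌈99/13⌉ = 8 tape sides.
Also, 9 tracks each exceed 13/2 min, and no two of those can share a side, so at least 9 tape sides are needed.
A packing using 9 tape sides:
  side 1: 12 = 12
  side 2: 12 = 12
  side 3: 11 = 11
  side 4: 9 + 4 = 13
  side 5: 9 + 4 = 13
  side 6: 8 + 5 = 13
  side 7: 8 + 3 = 11
  side 8: 7 = 7
  side 9: 7 = 7
This matches the lower bound, so 9 is optimal.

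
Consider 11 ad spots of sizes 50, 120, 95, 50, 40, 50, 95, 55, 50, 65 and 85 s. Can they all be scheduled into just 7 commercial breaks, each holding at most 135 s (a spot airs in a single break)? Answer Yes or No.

A valid assignment using 7 commercial breaks:
  break 1: 120 = 120
  break 2: 95 + 40 = 135
  break 3: 95 = 95
  break 4: 85 + 50 = 135
  break 5: 65 + 55 = 120
  break 6: 50 + 50 = 100
  break 7: 50 = 50
Every load is within 135 s, so 7 commercial breaks suffice.

Yes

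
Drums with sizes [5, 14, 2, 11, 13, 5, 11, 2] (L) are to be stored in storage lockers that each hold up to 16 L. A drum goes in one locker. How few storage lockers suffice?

4

Total = 14 + 13 + 11 + 11 + 5 + 5 + 2 + 2 = 63 L.
Lower bound: ⌈63/16⌉ = 4 storage lockers.
A packing using 4 storage lockers:
  locker 1: 14 + 2 = 16
  locker 2: 13 + 2 = 15
  locker 3: 11 + 5 = 16
  locker 4: 11 + 5 = 16
This matches the lower bound, so 4 is optimal.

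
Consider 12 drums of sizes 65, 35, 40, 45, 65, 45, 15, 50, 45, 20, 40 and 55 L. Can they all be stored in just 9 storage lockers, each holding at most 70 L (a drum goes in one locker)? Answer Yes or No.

Total = 520 L; ⌈520/70⌉ = 8.
9 drums each exceed half the capacity and cannot share a locker, forcing at least 9 storage lockers.
The bound of 9 does not rule out 9, but exhaustive search shows no assignment into 9 storage lockers of capacity 70 L exists — the minimum is 10.

No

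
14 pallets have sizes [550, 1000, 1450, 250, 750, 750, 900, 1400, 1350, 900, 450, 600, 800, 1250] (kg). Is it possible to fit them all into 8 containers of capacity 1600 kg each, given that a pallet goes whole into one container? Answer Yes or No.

No

Total = 12400 kg; ⌈12400/1600⌉ = 8.
The bound of 8 does not rule out 8, but exhaustive search shows no assignment into 8 containers of capacity 1600 kg exists — the minimum is 9.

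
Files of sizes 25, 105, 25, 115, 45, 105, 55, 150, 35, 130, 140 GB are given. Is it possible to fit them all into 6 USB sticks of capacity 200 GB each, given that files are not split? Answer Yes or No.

Yes

A valid assignment using 6 USB sticks:
  USB stick 1: 150 + 45 = 195
  USB stick 2: 140 + 55 = 195
  USB stick 3: 130 + 35 + 25 = 190
  USB stick 4: 115 + 25 = 140
  USB stick 5: 105 = 105
  USB stick 6: 105 = 105
Every load is within 200 GB, so 6 USB sticks suffice.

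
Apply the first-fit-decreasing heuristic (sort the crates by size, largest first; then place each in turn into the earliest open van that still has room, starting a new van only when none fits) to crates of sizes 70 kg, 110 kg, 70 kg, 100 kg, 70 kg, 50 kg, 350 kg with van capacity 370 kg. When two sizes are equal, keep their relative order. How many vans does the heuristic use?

3

Sorted descending: 350, 110, 100, 70, 70, 70, 50.
  350 → van 1 (new)  [load 350/370]
  110 → van 2 (new)  [load 110/370]
  100 → van 2  [load 210/370]
  70 → van 2  [load 280/370]
  70 → van 2  [load 350/370]
  70 → van 3 (new)  [load 70/370]
  50 → van 3  [load 120/370]
3 vans opened.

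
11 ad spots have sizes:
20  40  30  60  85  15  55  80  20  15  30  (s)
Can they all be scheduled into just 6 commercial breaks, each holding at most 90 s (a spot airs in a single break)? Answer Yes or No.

Yes

A valid assignment using 6 commercial breaks:
  break 1: 85 = 85
  break 2: 80 = 80
  break 3: 60 + 30 = 90
  break 4: 55 + 30 = 85
  break 5: 40 + 20 + 20 = 80
  break 6: 15 + 15 = 30
Every load is within 90 s, so 6 commercial breaks suffice.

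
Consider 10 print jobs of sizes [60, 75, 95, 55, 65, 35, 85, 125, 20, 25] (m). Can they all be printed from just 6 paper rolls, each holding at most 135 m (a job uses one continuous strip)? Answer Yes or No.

A valid assignment using 5 paper rolls:
  roll 1: 125 = 125
  roll 2: 95 + 35 = 130
  roll 3: 85 + 25 + 20 = 130
  roll 4: 75 + 60 = 135
  roll 5: 65 + 55 = 120
That uses only 5 ≤ 6, so 6 paper rolls are enough.

Yes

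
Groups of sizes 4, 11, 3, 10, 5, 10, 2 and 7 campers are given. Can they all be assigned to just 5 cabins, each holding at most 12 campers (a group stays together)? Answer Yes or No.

Yes

A valid assignment using 5 cabins:
  cabin 1: 11 = 11
  cabin 2: 10 + 2 = 12
  cabin 3: 10 = 10
  cabin 4: 7 + 5 = 12
  cabin 5: 4 + 3 = 7
Every load is within 12 campers, so 5 cabins suffice.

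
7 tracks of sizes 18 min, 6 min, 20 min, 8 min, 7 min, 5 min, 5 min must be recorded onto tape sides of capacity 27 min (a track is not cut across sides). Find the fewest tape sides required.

Total = 20 + 18 + 8 + 7 + 6 + 5 + 5 = 69 min.
Lower bound: ⌈69/27⌉ = 3 tape sides.
A packing using 3 tape sides:
  side 1: 20 + 7 = 27
  side 2: 18 + 8 = 26
  side 3: 6 + 5 + 5 = 16
This matches the lower bound, so 3 is optimal.

3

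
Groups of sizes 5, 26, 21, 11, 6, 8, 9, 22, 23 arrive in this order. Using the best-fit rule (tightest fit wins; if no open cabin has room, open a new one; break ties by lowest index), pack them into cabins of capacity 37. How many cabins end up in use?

5

  5 → cabin 1 (new)  [load 5/37]
  26 → cabin 1  [load 31/37]
  21 → cabin 2 (new)  [load 21/37]
  11 → cabin 2  [load 32/37]
  6 → cabin 1  [load 37/37]
  8 → cabin 3 (new)  [load 8/37]
  9 → cabin 3  [load 17/37]
  22 → cabin 4 (new)  [load 22/37]
  23 → cabin 5 (new)  [load 23/37]
5 cabins opened.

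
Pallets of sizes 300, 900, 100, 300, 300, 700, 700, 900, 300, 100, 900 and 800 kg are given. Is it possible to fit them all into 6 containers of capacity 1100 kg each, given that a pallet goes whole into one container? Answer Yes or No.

No

Total = 6300 kg; ⌈6300/1100⌉ = 6.
The bound of 6 does not rule out 6, but exhaustive search shows no assignment into 6 containers of capacity 1100 kg exists — the minimum is 7.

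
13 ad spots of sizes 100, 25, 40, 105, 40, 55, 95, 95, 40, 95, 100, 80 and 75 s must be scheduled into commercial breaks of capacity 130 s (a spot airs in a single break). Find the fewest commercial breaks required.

Total = 105 + 100 + 100 + 95 + 95 + 95 + 80 + 75 + 55 + 40 + 40 + 40 + 25 = 945 s.
Lower bound: ⌈945/130⌉ = 8 commercial breaks.
A packing using 9 commercial breaks:
  break 1: 105 + 25 = 130
  break 2: 100 = 100
  break 3: 100 = 100
  break 4: 95 = 95
  break 5: 95 = 95
  break 6: 95 = 95
  break 7: 80 + 40 = 120
  break 8: 75 + 55 = 130
  break 9: 40 + 40 = 80
No arrangement into 8 commercial breaks stays within capacity, so 9 is optimal.

9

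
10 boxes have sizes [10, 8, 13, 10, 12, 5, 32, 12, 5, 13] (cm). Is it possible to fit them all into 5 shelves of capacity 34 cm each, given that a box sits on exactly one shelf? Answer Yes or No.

Yes

A valid assignment using 4 shelves:
  shelf 1: 32 = 32
  shelf 2: 13 + 13 + 8 = 34
  shelf 3: 12 + 12 + 10 = 34
  shelf 4: 10 + 5 + 5 = 20
That uses only 4 ≤ 5, so 5 shelves are enough.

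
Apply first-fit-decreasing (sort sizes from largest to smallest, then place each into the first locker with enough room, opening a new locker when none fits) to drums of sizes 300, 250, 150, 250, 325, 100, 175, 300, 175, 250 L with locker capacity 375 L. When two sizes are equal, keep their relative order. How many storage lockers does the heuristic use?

Sorted descending: 325, 300, 300, 250, 250, 250, 175, 175, 150, 100.
  325 → locker 1 (new)  [load 325/375]
  300 → locker 2 (new)  [load 300/375]
  300 → locker 3 (new)  [load 300/375]
  250 → locker 4 (new)  [load 250/375]
  250 → locker 5 (new)  [load 250/375]
  250 → locker 6 (new)  [load 250/375]
  175 → locker 7 (new)  [load 175/375]
  175 → locker 7  [load 350/375]
  150 → locker 8 (new)  [load 150/375]
  100 → locker 4  [load 350/375]
8 storage lockers opened.

8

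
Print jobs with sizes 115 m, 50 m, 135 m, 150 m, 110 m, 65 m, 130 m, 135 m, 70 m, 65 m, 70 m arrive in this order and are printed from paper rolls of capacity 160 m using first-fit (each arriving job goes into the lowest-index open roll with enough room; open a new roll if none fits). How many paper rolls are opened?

8

  115 → roll 1 (new)  [load 115/160]
  50 → roll 2 (new)  [load 50/160]
  135 → roll 3 (new)  [load 135/160]
  150 → roll 4 (new)  [load 150/160]
  110 → roll 2  [load 160/160]
  65 → roll 5 (new)  [load 65/160]
  130 → roll 6 (new)  [load 130/160]
  135 → roll 7 (new)  [load 135/160]
  70 → roll 5  [load 135/160]
  65 → roll 8 (new)  [load 65/160]
  70 → roll 8  [load 135/160]
8 paper rolls opened.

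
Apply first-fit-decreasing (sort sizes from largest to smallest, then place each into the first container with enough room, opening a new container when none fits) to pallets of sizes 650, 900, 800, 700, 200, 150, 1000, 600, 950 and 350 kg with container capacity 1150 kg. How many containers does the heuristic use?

7

Sorted descending: 1000, 950, 900, 800, 700, 650, 600, 350, 200, 150.
  1000 → container 1 (new)  [load 1000/1150]
  950 → container 2 (new)  [load 950/1150]
  900 → container 3 (new)  [load 900/1150]
  800 → container 4 (new)  [load 800/1150]
  700 → container 5 (new)  [load 700/1150]
  650 → container 6 (new)  [load 650/1150]
  600 → container 7 (new)  [load 600/1150]
  350 → container 4  [load 1150/1150]
  200 → container 2  [load 1150/1150]
  150 → container 1  [load 1150/1150]
7 containers opened.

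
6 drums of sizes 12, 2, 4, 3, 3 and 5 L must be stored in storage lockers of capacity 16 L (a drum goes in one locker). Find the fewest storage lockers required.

2

Total = 12 + 5 + 4 + 3 + 3 + 2 = 29 L.
Lower bound: ⌈29/16⌉ = 2 storage lockers.
A packing using 2 storage lockers:
  locker 1: 12 + 4 = 16
  locker 2: 5 + 3 + 3 + 2 = 13
This matches the lower bound, so 2 is optimal.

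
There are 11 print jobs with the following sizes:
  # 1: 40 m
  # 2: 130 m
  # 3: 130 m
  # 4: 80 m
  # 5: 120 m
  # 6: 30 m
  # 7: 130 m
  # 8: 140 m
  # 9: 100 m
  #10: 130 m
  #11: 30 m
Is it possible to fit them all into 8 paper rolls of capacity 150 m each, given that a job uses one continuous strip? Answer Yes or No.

Yes

A valid assignment using 8 paper rolls:
  roll 1: 140 = 140
  roll 2: 130 = 130
  roll 3: 130 = 130
  roll 4: 130 = 130
  roll 5: 130 = 130
  roll 6: 120 + 30 = 150
  roll 7: 100 + 40 = 140
  roll 8: 80 + 30 = 110
Every load is within 150 m, so 8 paper rolls suffice.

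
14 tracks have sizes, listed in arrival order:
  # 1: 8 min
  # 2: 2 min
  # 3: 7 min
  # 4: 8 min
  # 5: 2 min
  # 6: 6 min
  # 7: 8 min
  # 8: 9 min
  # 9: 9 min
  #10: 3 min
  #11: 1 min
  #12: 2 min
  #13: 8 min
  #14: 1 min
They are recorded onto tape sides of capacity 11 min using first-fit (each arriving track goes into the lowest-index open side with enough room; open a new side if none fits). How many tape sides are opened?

  8 → side 1 (new)  [load 8/11]
  2 → side 1  [load 10/11]
  7 → side 2 (new)  [load 7/11]
  8 → side 3 (new)  [load 8/11]
  2 → side 2  [load 9/11]
  6 → side 4 (new)  [load 6/11]
  8 → side 5 (new)  [load 8/11]
  9 → side 6 (new)  [load 9/11]
  9 → side 7 (new)  [load 9/11]
  3 → side 3  [load 11/11]
  1 → side 1  [load 11/11]
  2 → side 2  [load 11/11]
  8 → side 8 (new)  [load 8/11]
  1 → side 4  [load 7/11]
8 tape sides opened.

8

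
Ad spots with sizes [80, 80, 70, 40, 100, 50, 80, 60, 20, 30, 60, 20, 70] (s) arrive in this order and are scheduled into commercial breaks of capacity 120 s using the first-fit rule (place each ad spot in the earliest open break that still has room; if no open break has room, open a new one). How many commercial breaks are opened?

  80 → break 1 (new)  [load 80/120]
  80 → break 2 (new)  [load 80/120]
  70 → break 3 (new)  [load 70/120]
  40 → break 1  [load 120/120]
  100 → break 4 (new)  [load 100/120]
  50 → break 3  [load 120/120]
  80 → break 5 (new)  [load 80/120]
  60 → break 6 (new)  [load 60/120]
  20 → break 2  [load 100/120]
  30 → break 5  [load 110/120]
  60 → break 6  [load 120/120]
  20 → break 2  [load 120/120]
  70 → break 7 (new)  [load 70/120]
7 commercial breaks opened.

7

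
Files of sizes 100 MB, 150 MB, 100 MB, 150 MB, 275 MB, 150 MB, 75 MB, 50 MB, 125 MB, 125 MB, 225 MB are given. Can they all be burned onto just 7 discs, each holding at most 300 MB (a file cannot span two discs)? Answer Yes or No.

A valid assignment using 6 discs:
  disc 1: 275 = 275
  disc 2: 225 + 75 = 300
  disc 3: 150 + 150 = 300
  disc 4: 150 + 125 = 275
  disc 5: 125 + 100 + 50 = 275
  disc 6: 100 = 100
That uses only 6 ≤ 7, so 7 discs are enough.

Yes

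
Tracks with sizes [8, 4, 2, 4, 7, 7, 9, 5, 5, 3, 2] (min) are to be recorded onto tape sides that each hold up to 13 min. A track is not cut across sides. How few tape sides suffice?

Total = 9 + 8 + 7 + 7 + 5 + 5 + 4 + 4 + 3 + 2 + 2 = 56 min.
Lower bound: ⌈56/13⌉ = 5 tape sides.
A packing using 5 tape sides:
  side 1: 9 + 4 = 13
  side 2: 8 + 5 = 13
  side 3: 7 + 5 = 12
  side 4: 7 + 4 + 2 = 13
  side 5: 3 + 2 = 5
This matches the lower bound, so 5 is optimal.

5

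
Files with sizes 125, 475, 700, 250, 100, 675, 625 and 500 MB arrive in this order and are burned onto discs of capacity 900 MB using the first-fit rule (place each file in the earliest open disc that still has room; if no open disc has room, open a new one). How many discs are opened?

  125 → disc 1 (new)  [load 125/900]
  475 → disc 1  [load 600/900]
  700 → disc 2 (new)  [load 700/900]
  250 → disc 1  [load 850/900]
  100 → disc 2  [load 800/900]
  675 → disc 3 (new)  [load 675/900]
  625 → disc 4 (new)  [load 625/900]
  500 → disc 5 (new)  [load 500/900]
5 discs opened.

5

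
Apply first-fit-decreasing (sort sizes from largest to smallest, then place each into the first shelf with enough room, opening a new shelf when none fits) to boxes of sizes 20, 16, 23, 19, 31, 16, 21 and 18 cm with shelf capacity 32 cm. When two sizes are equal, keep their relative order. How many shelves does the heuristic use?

7

Sorted descending: 31, 23, 21, 20, 19, 18, 16, 16.
  31 → shelf 1 (new)  [load 31/32]
  23 → shelf 2 (new)  [load 23/32]
  21 → shelf 3 (new)  [load 21/32]
  20 → shelf 4 (new)  [load 20/32]
  19 → shelf 5 (new)  [load 19/32]
  18 → shelf 6 (new)  [load 18/32]
  16 → shelf 7 (new)  [load 16/32]
  16 → shelf 7  [load 32/32]
7 shelves opened.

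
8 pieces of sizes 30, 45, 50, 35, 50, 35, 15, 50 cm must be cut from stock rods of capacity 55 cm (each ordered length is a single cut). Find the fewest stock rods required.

7

Total = 50 + 50 + 50 + 45 + 35 + 35 + 30 + 15 = 310 cm.
Lower bound: ⌈310/55⌉ = 6 stock rods.
Also, 7 pieces each exceed 55/2 cm, and no two of those can share a stock rod, so at least 7 stock rods are needed.
A packing using 7 stock rods:
  stock rod 1: 50 = 50
  stock rod 2: 50 = 50
  stock rod 3: 50 = 50
  stock rod 4: 45 = 45
  stock rod 5: 35 + 15 = 50
  stock rod 6: 35 = 35
  stock rod 7: 30 = 30
This matches the lower bound, so 7 is optimal.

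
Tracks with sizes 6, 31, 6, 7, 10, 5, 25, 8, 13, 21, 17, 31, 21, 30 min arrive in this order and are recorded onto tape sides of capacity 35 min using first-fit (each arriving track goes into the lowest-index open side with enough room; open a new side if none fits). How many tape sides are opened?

  6 → side 1 (new)  [load 6/35]
  31 → side 2 (new)  [load 31/35]
  6 → side 1  [load 12/35]
  7 → side 1  [load 19/35]
  10 → side 1  [load 29/35]
  5 → side 1  [load 34/35]
  25 → side 3 (new)  [load 25/35]
  8 → side 3  [load 33/35]
  13 → side 4 (new)  [load 13/35]
  21 → side 4  [load 34/35]
  17 → side 5 (new)  [load 17/35]
  31 → side 6 (new)  [load 31/35]
  21 → side 7 (new)  [load 21/35]
  30 → side 8 (new)  [load 30/35]
8 tape sides opened.

8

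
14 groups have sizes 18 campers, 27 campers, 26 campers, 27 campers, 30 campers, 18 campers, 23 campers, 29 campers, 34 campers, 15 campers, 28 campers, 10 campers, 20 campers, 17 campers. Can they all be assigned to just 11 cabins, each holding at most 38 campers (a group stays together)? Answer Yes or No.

A valid assignment using 10 cabins:
  cabin 1: 34 = 34
  cabin 2: 30 = 30
  cabin 3: 29 = 29
  cabin 4: 28 + 10 = 38
  cabin 5: 27 = 27
  cabin 6: 27 = 27
  cabin 7: 26 = 26
  cabin 8: 23 + 15 = 38
  cabin 9: 20 + 18 = 38
  cabin 10: 18 + 17 = 35
That uses only 10 ≤ 11, so 11 cabins are enough.

Yes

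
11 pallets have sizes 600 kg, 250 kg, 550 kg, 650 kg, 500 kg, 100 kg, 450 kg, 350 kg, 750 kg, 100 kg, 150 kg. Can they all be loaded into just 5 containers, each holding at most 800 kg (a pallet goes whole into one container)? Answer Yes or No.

Total = 4450 kg; ⌈4450/800⌉ = 6.
At least 6 containers are required, but only 5 are allowed.

No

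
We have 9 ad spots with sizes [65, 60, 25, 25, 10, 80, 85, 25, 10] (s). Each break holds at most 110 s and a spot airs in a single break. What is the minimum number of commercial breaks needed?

4

Total = 85 + 80 + 65 + 60 + 25 + 25 + 25 + 10 + 10 = 385 s.
Lower bound: ⌈385/110⌉ = 4 commercial breaks.
A packing using 4 commercial breaks:
  break 1: 85 + 25 = 110
  break 2: 80 + 25 = 105
  break 3: 65 + 25 + 10 + 10 = 110
  break 4: 60 = 60
This matches the lower bound, so 4 is optimal.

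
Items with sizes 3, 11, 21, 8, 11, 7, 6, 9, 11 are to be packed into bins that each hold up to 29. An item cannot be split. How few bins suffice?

3

Total = 21 + 11 + 11 + 11 + 9 + 8 + 7 + 6 + 3 = 87.
Lower bound: ⌈87/29⌉ = 3 bins.
A packing using 3 bins:
  bin 1: 21 + 8 = 29
  bin 2: 11 + 11 + 7 = 29
  bin 3: 11 + 9 + 6 + 3 = 29
This matches the lower bound, so 3 is optimal.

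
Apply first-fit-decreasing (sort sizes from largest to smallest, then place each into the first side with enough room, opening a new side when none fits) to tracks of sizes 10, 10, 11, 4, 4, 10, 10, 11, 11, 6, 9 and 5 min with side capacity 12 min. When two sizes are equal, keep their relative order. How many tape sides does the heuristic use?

Sorted descending: 11, 11, 11, 10, 10, 10, 10, 9, 6, 5, 4, 4.
  11 → side 1 (new)  [load 11/12]
  11 → side 2 (new)  [load 11/12]
  11 → side 3 (new)  [load 11/12]
  10 → side 4 (new)  [load 10/12]
  10 → side 5 (new)  [load 10/12]
  10 → side 6 (new)  [load 10/12]
  10 → side 7 (new)  [load 10/12]
  9 → side 8 (new)  [load 9/12]
  6 → side 9 (new)  [load 6/12]
  5 → side 9  [load 11/12]
  4 → side 10 (new)  [load 4/12]
  4 → side 10  [load 8/12]
10 tape sides opened.

10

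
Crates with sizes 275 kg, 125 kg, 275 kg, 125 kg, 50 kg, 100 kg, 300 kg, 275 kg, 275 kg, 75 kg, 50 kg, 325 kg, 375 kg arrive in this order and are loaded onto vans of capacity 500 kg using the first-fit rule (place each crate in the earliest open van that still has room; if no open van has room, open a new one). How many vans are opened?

  275 → van 1 (new)  [load 275/500]
  125 → van 1  [load 400/500]
  275 → van 2 (new)  [load 275/500]
  125 → van 2  [load 400/500]
  50 → van 1  [load 450/500]
  100 → van 2  [load 500/500]
  300 → van 3 (new)  [load 300/500]
  275 → van 4 (new)  [load 275/500]
  275 → van 5 (new)  [load 275/500]
  75 → van 3  [load 375/500]
  50 → van 1  [load 500/500]
  325 → van 6 (new)  [load 325/500]
  375 → van 7 (new)  [load 375/500]
7 vans opened.

7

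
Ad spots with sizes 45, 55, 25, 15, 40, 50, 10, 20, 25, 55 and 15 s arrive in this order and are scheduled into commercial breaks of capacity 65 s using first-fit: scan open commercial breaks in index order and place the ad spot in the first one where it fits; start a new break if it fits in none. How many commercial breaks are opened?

6

  45 → break 1 (new)  [load 45/65]
  55 → break 2 (new)  [load 55/65]
  25 → break 3 (new)  [load 25/65]
  15 → break 1  [load 60/65]
  40 → break 3  [load 65/65]
  50 → break 4 (new)  [load 50/65]
  10 → break 2  [load 65/65]
  20 → break 5 (new)  [load 20/65]
  25 → break 5  [load 45/65]
  55 → break 6 (new)  [load 55/65]
  15 → break 4  [load 65/65]
6 commercial breaks opened.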